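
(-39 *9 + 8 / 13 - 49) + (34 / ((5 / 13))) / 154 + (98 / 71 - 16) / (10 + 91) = -398.96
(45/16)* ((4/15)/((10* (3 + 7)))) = 3/400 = 0.01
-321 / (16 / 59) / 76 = -18939 / 1216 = -15.57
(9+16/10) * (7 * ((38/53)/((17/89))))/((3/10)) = 47348/51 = 928.39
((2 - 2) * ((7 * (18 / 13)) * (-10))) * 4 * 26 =0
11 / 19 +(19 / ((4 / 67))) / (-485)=-2847 / 36860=-0.08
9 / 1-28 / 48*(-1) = 115 / 12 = 9.58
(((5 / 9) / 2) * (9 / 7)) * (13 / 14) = 65 / 196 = 0.33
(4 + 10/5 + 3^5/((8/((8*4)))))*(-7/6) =-1141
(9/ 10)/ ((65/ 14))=63/ 325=0.19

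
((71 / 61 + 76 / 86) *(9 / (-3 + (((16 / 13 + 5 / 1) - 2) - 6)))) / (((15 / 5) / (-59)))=12358671 / 162626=75.99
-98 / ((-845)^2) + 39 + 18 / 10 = 40.80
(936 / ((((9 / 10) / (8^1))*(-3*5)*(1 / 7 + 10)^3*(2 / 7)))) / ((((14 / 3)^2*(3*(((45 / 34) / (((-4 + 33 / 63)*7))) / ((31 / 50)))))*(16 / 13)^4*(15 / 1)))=699916637147 / 74216424960000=0.01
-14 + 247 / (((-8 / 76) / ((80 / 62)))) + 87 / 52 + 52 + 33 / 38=-2987.20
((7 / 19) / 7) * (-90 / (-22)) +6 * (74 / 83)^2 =7176909 / 1439801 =4.98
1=1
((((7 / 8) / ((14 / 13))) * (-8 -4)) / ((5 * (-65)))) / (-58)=-3 / 5800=-0.00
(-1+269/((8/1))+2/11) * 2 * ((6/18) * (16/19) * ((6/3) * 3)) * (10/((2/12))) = 1385760/209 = 6630.43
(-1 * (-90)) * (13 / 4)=585 / 2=292.50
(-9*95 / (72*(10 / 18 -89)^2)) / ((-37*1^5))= 7695 / 187550336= 0.00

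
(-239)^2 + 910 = 58031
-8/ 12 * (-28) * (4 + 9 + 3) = 896/ 3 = 298.67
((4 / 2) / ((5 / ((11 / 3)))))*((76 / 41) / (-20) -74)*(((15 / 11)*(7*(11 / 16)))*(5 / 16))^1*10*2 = -5847765 / 1312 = -4457.14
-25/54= -0.46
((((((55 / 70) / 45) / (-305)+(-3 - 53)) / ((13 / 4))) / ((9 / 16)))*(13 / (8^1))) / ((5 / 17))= -731707948 / 4323375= -169.24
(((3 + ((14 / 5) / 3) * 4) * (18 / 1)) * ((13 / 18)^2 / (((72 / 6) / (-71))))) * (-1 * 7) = 8483293 / 3240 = 2618.30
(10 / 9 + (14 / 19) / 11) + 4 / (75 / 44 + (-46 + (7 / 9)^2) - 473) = 4053915224 / 3463833285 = 1.17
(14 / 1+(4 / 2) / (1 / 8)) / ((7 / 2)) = 60 / 7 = 8.57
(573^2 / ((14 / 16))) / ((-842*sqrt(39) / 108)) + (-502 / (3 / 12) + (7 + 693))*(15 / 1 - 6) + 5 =-11767 - 47279376*sqrt(39) / 38311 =-19473.91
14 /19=0.74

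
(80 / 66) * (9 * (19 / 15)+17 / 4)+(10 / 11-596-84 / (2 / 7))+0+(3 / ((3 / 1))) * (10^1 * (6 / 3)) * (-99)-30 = -95044 / 33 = -2880.12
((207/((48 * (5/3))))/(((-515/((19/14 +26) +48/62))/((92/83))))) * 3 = -174381147/371026600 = -0.47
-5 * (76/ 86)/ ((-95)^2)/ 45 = -2/ 183825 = -0.00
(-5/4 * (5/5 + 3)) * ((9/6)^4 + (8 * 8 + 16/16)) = -5605/16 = -350.31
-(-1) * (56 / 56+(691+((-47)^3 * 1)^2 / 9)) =10779221557 / 9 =1197691284.11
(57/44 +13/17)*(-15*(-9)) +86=272363/748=364.12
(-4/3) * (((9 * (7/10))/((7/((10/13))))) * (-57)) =684/13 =52.62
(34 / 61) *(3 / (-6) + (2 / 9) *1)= -85 / 549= -0.15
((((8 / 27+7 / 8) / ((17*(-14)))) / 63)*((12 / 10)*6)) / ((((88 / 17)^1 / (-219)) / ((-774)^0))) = 1679 / 70560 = 0.02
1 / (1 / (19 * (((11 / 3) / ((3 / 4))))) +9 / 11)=76 / 63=1.21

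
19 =19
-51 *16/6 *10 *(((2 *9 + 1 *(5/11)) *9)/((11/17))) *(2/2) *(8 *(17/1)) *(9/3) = -17234017920/121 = -142429900.17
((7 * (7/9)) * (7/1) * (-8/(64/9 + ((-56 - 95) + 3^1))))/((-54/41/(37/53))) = -520331/453627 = -1.15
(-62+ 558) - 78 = 418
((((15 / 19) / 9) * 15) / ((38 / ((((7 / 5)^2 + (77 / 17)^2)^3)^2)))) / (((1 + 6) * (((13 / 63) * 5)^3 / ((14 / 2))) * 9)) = 254706863511796145506120672211806944 / 564071778472847113082275390625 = 451550.45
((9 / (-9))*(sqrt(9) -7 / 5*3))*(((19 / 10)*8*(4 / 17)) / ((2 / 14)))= 12768 / 425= 30.04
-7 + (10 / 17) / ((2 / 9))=-74 / 17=-4.35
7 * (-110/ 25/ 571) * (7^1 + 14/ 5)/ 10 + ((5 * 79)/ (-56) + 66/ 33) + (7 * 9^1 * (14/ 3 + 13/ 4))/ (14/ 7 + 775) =-660256531/ 147889000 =-4.46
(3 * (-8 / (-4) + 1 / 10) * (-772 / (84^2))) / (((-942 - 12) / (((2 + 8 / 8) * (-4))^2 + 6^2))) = 193 / 1484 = 0.13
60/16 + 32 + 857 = 892.75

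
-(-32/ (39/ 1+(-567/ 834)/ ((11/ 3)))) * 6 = 195712/ 39565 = 4.95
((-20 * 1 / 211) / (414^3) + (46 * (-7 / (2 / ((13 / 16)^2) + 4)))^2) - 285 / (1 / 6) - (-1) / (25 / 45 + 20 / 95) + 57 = 52986121508675393 / 118661586071292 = 446.53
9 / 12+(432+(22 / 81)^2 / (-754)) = 4281622339 / 9893988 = 432.75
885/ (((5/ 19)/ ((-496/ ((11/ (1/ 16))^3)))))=-104253/ 340736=-0.31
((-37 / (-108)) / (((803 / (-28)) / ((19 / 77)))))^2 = 494209 / 56877957081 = 0.00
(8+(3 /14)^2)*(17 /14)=26809 /2744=9.77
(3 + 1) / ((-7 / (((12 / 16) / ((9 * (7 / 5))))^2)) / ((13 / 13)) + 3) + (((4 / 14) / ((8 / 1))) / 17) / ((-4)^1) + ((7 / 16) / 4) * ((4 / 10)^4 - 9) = -0.98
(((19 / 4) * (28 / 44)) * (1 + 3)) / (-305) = -133 / 3355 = -0.04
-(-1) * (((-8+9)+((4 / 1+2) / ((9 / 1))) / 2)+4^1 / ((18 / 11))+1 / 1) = 43 / 9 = 4.78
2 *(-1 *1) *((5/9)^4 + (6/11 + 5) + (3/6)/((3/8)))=-1006648/72171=-13.95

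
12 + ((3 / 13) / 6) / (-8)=2495 / 208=12.00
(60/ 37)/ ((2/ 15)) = 450/ 37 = 12.16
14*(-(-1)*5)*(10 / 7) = 100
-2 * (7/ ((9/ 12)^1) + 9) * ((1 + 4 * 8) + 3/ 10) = -1221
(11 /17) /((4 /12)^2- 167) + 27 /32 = 0.84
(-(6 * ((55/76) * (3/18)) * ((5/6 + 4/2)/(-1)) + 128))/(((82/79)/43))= -195099901/37392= -5217.69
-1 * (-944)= 944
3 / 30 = 1 / 10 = 0.10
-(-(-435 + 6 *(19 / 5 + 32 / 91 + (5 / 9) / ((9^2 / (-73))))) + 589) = -1002.09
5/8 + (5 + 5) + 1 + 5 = 16.62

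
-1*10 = -10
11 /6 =1.83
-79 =-79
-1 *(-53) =53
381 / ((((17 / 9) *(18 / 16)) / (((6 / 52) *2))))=9144 / 221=41.38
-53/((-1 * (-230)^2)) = 53/52900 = 0.00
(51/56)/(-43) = -51/2408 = -0.02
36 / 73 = 0.49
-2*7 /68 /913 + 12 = 372497 /31042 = 12.00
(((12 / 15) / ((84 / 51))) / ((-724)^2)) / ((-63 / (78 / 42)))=-221 / 8090656560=-0.00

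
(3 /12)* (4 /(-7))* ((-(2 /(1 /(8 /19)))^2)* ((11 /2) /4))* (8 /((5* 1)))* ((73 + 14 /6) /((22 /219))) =2111744 /12635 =167.13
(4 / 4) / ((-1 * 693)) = -1 / 693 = -0.00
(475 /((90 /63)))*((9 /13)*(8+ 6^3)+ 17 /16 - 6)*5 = 103836425 /416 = 249606.79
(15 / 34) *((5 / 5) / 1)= 0.44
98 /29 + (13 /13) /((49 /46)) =6136 /1421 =4.32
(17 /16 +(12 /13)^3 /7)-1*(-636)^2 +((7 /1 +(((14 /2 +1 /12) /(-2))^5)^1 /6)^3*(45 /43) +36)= -8550646839144252032502078431281187 /8012654559527626132131151872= -1067142.83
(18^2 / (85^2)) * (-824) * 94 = -25095744 / 7225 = -3473.46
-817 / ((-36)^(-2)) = -1058832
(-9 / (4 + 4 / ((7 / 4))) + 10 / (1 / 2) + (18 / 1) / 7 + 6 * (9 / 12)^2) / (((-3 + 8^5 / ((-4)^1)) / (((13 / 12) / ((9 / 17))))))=-3337321 / 545196960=-0.01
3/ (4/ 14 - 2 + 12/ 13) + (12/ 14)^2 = -3595/ 1176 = -3.06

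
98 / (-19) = -98 / 19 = -5.16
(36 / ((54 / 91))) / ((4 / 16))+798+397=4313 / 3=1437.67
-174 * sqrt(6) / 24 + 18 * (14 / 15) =84 / 5 - 29 * sqrt(6) / 4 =-0.96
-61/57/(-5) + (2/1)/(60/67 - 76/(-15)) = 469181/853860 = 0.55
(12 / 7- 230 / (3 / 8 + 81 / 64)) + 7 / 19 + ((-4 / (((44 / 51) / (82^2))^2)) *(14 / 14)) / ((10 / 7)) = -41056040499071 / 241395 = -170078255.55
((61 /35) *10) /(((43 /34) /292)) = 1211216 /301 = 4023.97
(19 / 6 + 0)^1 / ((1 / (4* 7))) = 266 / 3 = 88.67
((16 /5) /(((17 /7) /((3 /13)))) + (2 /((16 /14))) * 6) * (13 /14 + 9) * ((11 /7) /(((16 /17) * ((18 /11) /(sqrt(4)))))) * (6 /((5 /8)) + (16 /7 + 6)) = 1995187513 /509600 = 3915.20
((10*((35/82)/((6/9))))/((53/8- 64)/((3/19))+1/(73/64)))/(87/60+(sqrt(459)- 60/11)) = -3179880000*sqrt(51)/26583859953043- 4244658000/26583859953043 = -0.00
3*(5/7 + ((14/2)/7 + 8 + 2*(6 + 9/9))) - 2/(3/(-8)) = 1606/21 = 76.48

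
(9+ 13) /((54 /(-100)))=-1100 /27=-40.74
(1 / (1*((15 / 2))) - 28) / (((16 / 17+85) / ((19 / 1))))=-6.16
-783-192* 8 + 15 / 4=-9261 / 4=-2315.25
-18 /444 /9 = -1 /222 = -0.00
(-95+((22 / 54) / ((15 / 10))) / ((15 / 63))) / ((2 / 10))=-12671 / 27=-469.30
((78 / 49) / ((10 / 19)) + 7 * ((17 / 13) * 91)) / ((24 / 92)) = 2355499 / 735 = 3204.76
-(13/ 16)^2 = -0.66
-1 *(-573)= 573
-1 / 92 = -0.01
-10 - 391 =-401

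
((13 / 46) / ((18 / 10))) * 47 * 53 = 391.10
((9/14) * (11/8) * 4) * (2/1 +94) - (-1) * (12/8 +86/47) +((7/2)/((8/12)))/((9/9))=457979/1316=348.01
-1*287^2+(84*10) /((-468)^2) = -751699459 /9126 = -82369.00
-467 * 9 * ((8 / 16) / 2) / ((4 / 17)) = -71451 / 16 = -4465.69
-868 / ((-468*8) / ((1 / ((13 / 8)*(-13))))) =-217 / 19773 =-0.01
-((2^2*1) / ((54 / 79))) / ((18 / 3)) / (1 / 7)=-553 / 81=-6.83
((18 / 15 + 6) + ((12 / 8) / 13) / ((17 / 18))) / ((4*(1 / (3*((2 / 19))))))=24273 / 41990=0.58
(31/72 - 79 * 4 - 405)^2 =2691638161/5184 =519220.32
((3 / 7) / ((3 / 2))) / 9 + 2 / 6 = 23 / 63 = 0.37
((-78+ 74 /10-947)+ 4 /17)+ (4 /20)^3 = -2161883 /2125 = -1017.36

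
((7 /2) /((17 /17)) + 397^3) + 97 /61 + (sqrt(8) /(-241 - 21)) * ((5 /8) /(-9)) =5 * sqrt(2) /9432 + 7633634927 /122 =62570778.09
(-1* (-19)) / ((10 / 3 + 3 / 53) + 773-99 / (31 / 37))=0.03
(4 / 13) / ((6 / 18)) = 12 / 13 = 0.92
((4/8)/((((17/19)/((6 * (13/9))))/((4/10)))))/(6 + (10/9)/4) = 2964/9605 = 0.31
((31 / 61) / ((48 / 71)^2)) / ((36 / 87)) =4531859 / 1686528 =2.69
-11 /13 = -0.85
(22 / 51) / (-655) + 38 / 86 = 633749 / 1436415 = 0.44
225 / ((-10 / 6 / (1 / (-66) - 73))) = 216855 / 22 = 9857.05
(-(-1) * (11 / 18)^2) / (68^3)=121 / 101875968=0.00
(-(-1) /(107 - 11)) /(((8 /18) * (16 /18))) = 27 /1024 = 0.03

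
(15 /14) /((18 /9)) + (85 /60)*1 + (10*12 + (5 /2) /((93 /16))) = 26557 /217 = 122.38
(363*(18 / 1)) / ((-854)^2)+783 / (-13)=-285484743 / 4740554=-60.22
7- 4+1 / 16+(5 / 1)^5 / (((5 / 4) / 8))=320049 / 16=20003.06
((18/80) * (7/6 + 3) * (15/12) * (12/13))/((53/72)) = 2025/1378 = 1.47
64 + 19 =83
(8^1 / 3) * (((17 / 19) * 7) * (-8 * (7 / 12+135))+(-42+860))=-2724800 / 171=-15934.50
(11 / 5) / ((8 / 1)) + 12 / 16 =41 / 40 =1.02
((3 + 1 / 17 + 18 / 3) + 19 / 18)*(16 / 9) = 24760 / 1377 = 17.98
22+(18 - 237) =-197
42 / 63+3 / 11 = 31 / 33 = 0.94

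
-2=-2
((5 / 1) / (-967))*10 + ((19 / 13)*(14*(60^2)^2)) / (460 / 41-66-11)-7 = -45559240333653 / 11301329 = -4031317.05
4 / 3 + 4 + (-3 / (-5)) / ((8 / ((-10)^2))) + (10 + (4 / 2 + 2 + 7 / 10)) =413 / 15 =27.53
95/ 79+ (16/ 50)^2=64431/ 49375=1.30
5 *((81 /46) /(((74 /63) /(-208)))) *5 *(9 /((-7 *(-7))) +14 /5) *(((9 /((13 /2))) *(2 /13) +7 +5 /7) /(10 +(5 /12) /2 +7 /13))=-2398812874560 /139816747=-17156.84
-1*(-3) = 3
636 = 636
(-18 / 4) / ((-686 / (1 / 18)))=1 / 2744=0.00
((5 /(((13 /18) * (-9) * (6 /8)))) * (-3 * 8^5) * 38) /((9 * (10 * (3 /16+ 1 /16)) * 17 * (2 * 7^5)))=9961472 /33429123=0.30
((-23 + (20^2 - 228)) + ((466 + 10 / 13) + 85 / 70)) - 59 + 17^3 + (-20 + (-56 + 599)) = 1090905 / 182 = 5993.98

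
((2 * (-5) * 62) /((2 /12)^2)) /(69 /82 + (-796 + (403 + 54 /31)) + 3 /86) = 101654580 /1777961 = 57.17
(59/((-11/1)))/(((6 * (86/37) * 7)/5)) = -10915/39732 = -0.27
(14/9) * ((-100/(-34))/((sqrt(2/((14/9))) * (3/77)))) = 53900 * sqrt(7)/1377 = 103.56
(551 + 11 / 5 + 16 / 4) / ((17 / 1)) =2786 / 85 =32.78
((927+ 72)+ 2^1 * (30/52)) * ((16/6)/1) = 34672/13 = 2667.08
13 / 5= 2.60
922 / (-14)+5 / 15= -1376 / 21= -65.52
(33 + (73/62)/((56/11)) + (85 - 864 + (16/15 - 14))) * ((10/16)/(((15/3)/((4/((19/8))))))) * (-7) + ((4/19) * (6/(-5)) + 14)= 7999807/7068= 1131.83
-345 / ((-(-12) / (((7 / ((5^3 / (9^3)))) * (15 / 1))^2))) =-5390406063 / 500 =-10780812.13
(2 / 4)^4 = 1 / 16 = 0.06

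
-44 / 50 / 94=-11 / 1175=-0.01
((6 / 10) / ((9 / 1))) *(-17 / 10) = -17 / 150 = -0.11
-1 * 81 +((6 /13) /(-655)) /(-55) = -37934319 /468325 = -81.00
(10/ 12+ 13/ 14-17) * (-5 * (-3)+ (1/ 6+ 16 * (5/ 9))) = -69280/ 189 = -366.56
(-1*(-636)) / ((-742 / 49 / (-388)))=16296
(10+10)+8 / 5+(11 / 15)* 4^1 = 368 / 15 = 24.53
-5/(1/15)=-75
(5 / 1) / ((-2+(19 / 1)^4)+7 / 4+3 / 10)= 100 / 2606421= 0.00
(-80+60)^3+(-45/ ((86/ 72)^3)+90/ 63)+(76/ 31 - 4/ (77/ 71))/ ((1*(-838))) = -638139441635698/ 79519164571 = -8024.98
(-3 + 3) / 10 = 0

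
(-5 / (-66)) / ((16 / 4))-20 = -5275 / 264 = -19.98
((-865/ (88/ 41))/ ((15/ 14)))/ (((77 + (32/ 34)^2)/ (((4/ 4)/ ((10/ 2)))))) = -349979/ 362340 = -0.97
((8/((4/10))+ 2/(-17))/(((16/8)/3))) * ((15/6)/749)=2535/25466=0.10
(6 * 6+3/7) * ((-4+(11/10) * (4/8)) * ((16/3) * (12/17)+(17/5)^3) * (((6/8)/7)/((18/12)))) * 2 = -18944847/24500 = -773.26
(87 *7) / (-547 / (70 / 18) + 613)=21315 / 16532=1.29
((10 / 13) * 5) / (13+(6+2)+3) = 25 / 156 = 0.16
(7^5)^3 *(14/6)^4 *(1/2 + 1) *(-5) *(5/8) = -284972379634328575/432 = -659658286190575.41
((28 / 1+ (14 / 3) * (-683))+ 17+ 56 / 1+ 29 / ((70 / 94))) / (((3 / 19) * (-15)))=6079544 / 4725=1286.68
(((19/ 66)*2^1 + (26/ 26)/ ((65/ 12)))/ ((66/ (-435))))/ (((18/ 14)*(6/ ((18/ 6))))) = -331093/ 169884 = -1.95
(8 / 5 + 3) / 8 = 23 / 40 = 0.58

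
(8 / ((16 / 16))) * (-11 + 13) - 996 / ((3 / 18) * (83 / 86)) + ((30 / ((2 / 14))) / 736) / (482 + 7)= -370461149 / 59984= -6176.00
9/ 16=0.56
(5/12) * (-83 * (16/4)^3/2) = -3320/3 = -1106.67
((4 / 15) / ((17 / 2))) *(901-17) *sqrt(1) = 27.73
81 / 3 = 27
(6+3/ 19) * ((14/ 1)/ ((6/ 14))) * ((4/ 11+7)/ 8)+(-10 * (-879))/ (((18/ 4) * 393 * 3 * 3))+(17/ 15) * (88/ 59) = 490402517267/ 2616884820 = 187.40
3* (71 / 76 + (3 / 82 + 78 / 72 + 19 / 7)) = 156013 / 10906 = 14.31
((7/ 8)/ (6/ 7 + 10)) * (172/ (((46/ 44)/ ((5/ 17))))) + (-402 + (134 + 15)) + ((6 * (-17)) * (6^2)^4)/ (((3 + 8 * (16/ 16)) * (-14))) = 2544914947605/ 2288132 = 1112223.83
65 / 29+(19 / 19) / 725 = 2.24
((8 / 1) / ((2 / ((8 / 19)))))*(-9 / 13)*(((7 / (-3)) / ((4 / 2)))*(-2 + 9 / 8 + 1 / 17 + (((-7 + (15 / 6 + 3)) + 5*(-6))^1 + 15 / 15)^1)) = -178878 / 4199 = -42.60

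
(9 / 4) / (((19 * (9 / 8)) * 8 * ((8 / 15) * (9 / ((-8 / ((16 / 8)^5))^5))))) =-5 / 1867776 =-0.00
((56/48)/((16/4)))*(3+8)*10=385/12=32.08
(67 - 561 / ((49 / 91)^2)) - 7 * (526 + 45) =-287379 / 49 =-5864.88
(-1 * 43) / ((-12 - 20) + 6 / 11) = 473 / 346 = 1.37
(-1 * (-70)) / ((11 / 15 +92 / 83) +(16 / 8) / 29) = 2527350 / 68987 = 36.64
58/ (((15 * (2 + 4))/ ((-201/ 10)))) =-1943/ 150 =-12.95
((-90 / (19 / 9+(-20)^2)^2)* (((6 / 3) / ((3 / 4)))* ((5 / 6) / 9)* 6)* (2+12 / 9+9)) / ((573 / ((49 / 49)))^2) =-14800 / 477797530441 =-0.00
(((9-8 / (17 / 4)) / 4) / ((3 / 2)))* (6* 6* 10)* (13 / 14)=47190 / 119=396.55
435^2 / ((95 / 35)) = 1324575 / 19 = 69714.47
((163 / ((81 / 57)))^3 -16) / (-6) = -29704278745 / 118098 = -251522.28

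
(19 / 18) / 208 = 19 / 3744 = 0.01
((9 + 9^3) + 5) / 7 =743 / 7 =106.14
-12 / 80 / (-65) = 3 / 1300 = 0.00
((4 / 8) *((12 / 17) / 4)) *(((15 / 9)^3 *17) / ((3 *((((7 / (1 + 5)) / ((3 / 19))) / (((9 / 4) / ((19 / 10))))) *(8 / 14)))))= 1875 / 2888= 0.65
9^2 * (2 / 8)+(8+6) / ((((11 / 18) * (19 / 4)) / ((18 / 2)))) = 63.66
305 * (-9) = -2745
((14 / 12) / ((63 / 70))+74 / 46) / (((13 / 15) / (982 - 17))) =8704300 / 2691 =3234.60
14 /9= 1.56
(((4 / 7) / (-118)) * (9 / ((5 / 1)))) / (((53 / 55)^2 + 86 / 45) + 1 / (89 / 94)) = -8722890 / 3898649377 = -0.00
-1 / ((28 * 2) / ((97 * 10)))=-485 / 28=-17.32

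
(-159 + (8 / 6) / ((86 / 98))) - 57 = -214.48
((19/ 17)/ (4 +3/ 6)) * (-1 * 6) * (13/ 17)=-988/ 867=-1.14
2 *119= 238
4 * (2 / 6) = 4 / 3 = 1.33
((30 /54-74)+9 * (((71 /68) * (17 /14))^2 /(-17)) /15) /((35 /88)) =-1939654937 /10495800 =-184.80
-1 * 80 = -80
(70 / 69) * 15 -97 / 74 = 23669 / 1702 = 13.91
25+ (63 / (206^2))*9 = 1061467 / 42436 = 25.01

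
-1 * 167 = -167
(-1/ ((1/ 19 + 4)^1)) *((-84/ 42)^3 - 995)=19057/ 77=247.49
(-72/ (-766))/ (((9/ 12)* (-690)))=-8/ 44045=-0.00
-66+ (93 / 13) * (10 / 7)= -5076 / 91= -55.78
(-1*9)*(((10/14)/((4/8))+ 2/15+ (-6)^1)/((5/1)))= 1398/175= 7.99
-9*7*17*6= -6426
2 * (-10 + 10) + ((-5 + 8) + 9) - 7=5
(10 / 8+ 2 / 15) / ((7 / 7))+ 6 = 443 / 60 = 7.38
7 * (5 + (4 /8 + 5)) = 73.50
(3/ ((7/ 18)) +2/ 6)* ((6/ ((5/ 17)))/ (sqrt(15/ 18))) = 5746* sqrt(30)/ 175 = 179.84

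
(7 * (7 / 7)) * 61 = 427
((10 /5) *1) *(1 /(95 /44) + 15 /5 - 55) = -9792 /95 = -103.07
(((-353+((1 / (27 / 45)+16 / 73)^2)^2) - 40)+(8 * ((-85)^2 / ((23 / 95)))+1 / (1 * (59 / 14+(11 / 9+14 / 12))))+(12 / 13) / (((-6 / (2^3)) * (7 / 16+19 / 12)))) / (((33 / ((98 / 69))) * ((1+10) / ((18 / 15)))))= 2266747119569394970907 / 2025448239244252680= 1119.13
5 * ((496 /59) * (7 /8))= 2170 /59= 36.78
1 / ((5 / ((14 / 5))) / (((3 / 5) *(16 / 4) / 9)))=56 / 375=0.15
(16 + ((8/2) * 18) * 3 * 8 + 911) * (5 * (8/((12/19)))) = 168150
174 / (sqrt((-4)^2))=87 / 2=43.50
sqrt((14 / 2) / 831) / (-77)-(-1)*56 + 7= 63-sqrt(5817) / 63987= 63.00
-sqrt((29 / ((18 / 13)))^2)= -377 / 18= -20.94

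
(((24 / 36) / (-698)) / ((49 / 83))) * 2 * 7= -166 / 7329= -0.02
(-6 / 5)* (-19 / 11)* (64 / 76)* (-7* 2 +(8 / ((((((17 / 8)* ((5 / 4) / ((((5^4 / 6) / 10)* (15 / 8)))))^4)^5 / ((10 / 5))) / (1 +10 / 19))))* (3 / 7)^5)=9388489985440172024137127583081625548706312333248 / 71381376427844410196283874867315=131525762814765711.54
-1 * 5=-5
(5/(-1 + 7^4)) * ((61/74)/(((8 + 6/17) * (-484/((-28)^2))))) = -50813/152576160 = -0.00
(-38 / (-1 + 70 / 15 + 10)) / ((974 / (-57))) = 0.16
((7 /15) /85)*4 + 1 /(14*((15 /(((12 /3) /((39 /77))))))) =2962 /49725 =0.06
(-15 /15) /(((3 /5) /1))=-5 /3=-1.67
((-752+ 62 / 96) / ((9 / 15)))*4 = -180325 / 36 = -5009.03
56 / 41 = 1.37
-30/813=-0.04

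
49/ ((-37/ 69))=-3381/ 37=-91.38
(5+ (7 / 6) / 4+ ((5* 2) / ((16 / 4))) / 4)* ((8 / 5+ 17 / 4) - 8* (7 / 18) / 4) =64823 / 2160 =30.01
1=1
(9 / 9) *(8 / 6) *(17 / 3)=7.56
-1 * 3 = -3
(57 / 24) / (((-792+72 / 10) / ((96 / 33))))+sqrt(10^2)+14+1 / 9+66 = 324098 / 3597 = 90.10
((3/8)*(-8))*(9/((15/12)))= -21.60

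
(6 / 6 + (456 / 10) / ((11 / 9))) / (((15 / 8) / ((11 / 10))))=8428 / 375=22.47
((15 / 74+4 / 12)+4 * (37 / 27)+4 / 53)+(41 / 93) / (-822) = 1369984957 / 224865909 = 6.09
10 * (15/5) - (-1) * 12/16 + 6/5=639/20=31.95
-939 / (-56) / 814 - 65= -2962021 / 45584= -64.98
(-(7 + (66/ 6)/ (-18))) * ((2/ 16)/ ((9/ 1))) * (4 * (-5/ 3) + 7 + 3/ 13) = -1265/ 25272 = -0.05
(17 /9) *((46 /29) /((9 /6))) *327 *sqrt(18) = 170476 *sqrt(2) /87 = 2771.14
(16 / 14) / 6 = 4 / 21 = 0.19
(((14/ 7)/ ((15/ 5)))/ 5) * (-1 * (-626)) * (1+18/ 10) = 17528/ 75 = 233.71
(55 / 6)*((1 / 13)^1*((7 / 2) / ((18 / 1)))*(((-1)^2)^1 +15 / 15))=385 / 1404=0.27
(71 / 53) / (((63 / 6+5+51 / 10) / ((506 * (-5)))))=-898150 / 5459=-164.53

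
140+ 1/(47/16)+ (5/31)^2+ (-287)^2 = 3726700554/45167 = 82509.37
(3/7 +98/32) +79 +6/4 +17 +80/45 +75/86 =4492213/43344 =103.64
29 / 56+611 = 34245 / 56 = 611.52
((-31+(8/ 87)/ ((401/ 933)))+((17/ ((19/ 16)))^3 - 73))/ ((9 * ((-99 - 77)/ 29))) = -51.81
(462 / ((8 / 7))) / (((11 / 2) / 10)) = 735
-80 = -80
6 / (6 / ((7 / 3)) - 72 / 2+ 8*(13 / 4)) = -21 / 26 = -0.81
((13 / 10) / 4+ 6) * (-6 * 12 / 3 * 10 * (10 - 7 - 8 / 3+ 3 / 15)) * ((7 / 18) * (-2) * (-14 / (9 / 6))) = -793408 / 135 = -5877.10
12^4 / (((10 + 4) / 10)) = 14811.43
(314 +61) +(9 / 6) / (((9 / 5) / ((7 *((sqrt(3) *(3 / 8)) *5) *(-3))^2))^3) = 13568468557936125 / 524288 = 25879799953.34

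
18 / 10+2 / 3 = 37 / 15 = 2.47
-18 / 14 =-9 / 7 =-1.29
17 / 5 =3.40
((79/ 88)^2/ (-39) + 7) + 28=10564319/ 302016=34.98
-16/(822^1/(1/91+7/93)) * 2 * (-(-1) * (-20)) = 233600/3478293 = 0.07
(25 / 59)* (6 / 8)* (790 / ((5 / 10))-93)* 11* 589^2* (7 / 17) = 742561831.61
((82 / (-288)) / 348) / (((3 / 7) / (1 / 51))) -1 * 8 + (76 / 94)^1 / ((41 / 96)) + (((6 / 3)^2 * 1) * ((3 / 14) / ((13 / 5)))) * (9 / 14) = -55480292754869 / 9411401772864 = -5.90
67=67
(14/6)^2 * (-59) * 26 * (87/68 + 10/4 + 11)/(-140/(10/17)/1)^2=-256945/117912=-2.18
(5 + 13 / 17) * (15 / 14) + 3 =156 / 17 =9.18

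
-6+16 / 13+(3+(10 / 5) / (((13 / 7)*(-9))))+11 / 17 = -1.24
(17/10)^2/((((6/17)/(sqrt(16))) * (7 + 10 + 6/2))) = 4913/3000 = 1.64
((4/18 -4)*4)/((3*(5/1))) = -136/135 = -1.01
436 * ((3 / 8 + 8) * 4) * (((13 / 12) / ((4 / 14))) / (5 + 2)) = 94939 / 12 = 7911.58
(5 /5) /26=1 /26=0.04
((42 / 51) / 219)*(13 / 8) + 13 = 193687 / 14892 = 13.01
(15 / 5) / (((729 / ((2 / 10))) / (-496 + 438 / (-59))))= -29702 / 71685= -0.41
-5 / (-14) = 5 / 14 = 0.36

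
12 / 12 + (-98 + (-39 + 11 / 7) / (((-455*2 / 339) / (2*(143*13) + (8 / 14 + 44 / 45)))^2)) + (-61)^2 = -1148095485968731198 / 15977154375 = -71858571.25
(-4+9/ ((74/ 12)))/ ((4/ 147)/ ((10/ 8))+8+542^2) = -34545/ 3994565066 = -0.00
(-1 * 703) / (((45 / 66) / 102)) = -525844 / 5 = -105168.80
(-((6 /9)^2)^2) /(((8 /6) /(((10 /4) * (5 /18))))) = -25 /243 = -0.10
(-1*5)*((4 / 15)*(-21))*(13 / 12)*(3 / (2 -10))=-91 / 8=-11.38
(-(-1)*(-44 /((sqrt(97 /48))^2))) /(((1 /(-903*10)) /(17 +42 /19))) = 3777019.21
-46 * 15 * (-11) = 7590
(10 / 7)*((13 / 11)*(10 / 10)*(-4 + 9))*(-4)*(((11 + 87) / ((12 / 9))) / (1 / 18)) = -491400 / 11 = -44672.73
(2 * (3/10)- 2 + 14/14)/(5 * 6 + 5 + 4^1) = -2/195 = -0.01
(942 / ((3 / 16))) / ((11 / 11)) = 5024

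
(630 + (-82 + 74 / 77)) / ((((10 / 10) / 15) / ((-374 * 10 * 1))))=-30796714.29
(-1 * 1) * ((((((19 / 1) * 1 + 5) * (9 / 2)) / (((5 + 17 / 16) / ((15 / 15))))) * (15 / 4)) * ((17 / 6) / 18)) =-1020 / 97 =-10.52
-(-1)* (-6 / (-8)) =3 / 4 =0.75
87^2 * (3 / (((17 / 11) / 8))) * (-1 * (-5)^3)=249777000 / 17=14692764.71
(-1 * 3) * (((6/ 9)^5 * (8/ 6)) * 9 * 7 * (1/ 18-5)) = 39872/ 243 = 164.08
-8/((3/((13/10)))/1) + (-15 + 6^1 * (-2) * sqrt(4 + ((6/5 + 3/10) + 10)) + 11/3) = -6 * sqrt(62)- 74/5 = -62.04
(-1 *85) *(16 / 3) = -1360 / 3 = -453.33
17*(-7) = -119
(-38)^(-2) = 1 / 1444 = 0.00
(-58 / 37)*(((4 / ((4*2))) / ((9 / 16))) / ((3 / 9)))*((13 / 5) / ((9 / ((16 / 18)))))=-48256 / 44955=-1.07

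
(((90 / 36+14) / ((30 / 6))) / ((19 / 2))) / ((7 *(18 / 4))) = 22 / 1995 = 0.01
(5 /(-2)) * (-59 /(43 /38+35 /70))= 5605 /62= 90.40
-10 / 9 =-1.11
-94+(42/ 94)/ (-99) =-94.00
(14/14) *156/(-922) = -78/461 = -0.17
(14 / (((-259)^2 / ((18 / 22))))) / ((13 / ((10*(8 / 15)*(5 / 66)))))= 80 / 15074059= 0.00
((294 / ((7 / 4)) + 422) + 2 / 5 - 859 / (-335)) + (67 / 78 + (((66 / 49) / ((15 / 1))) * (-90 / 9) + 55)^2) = 220891794329 / 62738130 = 3520.85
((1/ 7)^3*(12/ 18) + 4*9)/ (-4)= -18523/ 2058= -9.00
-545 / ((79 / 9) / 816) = -4002480 / 79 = -50664.30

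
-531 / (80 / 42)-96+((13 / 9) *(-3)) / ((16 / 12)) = -15121 / 40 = -378.02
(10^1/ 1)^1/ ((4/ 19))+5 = 105/ 2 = 52.50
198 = 198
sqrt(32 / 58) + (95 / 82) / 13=95 / 1066 + 4 * sqrt(29) / 29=0.83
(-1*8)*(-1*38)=304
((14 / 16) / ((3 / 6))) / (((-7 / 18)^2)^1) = 11.57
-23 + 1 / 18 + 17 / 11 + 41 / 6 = -1442 / 99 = -14.57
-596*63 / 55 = -37548 / 55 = -682.69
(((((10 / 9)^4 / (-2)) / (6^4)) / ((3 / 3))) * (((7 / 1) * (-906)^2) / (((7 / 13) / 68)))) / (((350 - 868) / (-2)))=-25195105000 / 15293691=-1647.42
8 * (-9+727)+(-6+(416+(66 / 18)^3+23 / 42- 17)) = 2338627 / 378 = 6186.84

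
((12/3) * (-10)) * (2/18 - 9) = 3200/9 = 355.56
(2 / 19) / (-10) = -1 / 95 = -0.01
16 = 16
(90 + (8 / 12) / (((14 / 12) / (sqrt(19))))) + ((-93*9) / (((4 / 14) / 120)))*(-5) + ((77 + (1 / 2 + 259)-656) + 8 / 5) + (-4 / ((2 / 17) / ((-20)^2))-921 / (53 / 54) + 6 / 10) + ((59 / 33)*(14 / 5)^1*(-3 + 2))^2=4*sqrt(19) / 7 + 5029919336251 / 2885850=1742961.87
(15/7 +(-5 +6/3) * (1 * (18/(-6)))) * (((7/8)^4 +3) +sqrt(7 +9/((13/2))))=6 * sqrt(1417)/7 +572871/14336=72.23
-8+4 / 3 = -20 / 3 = -6.67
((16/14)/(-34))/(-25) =4/2975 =0.00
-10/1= -10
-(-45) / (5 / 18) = 162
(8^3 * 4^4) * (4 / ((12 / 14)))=611669.33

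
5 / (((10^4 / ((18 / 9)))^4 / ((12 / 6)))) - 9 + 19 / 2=31250000000001 / 62500000000000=0.50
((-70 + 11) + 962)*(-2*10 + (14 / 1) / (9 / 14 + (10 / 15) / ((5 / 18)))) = -987280 / 71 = -13905.35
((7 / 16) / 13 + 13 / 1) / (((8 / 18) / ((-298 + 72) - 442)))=-4074633 / 208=-19589.58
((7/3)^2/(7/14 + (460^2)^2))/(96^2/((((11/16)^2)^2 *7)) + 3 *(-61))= 913066/42877925065749947445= 0.00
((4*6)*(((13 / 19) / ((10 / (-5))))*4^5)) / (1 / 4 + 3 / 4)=-159744 / 19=-8407.58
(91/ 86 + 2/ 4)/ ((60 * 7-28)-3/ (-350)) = 23450/ 5899729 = 0.00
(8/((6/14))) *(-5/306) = -140/459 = -0.31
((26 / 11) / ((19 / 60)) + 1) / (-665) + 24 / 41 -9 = -48022354 / 5698385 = -8.43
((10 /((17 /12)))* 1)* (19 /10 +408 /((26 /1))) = 27444 /221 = 124.18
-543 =-543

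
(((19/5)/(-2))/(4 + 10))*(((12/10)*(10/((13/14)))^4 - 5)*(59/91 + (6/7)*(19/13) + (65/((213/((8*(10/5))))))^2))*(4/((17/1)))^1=-186110657214007217/14032045033461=-13263.26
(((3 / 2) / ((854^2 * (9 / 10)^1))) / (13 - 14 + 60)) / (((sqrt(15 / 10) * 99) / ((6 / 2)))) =5 * sqrt(6) / 12779804268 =0.00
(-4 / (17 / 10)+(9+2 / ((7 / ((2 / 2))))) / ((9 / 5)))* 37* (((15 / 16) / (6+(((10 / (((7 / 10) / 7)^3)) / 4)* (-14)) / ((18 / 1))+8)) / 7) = -1667775 / 231560672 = -0.01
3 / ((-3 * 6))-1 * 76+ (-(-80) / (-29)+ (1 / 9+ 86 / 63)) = -94333 / 1218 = -77.45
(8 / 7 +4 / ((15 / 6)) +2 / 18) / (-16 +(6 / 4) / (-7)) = -1798 / 10215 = -0.18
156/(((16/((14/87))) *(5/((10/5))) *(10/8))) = 0.50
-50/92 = -25/46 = -0.54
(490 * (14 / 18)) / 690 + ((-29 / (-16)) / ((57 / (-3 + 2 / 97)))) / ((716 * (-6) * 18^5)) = 9122707002736891 / 16516621132886016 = 0.55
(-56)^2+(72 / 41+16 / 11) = 1415784 / 451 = 3139.21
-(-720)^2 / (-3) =172800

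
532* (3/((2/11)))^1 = 8778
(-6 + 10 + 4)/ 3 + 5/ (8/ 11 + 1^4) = 5.56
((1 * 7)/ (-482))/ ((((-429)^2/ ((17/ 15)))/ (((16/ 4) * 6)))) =-0.00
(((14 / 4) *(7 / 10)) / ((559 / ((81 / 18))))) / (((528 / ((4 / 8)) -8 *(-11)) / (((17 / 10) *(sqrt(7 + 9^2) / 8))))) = 0.00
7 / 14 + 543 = 1087 / 2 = 543.50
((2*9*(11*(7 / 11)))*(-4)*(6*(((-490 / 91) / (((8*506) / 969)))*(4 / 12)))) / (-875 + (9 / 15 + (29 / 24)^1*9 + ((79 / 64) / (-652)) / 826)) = -81827160038400 / 54384344957371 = -1.50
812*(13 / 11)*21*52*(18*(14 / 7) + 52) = 92217216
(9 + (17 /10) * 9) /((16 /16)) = 243 /10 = 24.30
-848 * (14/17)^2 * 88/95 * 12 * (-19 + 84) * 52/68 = -317762.16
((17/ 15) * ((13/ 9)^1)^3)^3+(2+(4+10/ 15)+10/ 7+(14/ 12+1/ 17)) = 15300346263434537/ 311195507789250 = 49.17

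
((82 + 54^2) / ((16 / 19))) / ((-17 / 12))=-85443 / 34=-2513.03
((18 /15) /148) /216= 1 /26640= 0.00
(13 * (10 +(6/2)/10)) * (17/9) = 22763/90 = 252.92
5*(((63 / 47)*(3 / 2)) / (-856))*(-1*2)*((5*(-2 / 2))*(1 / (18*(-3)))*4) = 175 / 20116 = 0.01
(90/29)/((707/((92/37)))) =8280/758611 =0.01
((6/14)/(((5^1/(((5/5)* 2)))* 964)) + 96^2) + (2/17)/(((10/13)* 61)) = 161226502013/17494190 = 9216.00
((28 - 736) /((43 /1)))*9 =-6372 /43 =-148.19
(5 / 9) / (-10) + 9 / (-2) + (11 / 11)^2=-32 / 9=-3.56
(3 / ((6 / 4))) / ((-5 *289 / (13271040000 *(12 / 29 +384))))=-59178221568000 / 8381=-7060997681.42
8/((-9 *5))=-8/45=-0.18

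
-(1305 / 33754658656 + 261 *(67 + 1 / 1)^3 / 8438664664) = -328268313 / 33754658656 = -0.01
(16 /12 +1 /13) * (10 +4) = 770 /39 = 19.74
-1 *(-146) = 146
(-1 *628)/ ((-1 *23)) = 628/ 23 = 27.30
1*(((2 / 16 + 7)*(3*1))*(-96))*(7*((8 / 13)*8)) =-919296 / 13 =-70715.08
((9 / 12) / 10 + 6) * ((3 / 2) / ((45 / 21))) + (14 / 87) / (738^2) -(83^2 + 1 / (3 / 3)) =-32627445232693 / 4738402800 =-6885.75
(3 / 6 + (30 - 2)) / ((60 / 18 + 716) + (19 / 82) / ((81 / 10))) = 189297 / 4778002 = 0.04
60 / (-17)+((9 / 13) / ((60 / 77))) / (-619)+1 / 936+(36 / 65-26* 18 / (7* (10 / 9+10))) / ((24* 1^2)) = -3238267793 / 861833700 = -3.76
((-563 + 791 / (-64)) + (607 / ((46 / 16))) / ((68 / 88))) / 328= -7560545 / 8207872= -0.92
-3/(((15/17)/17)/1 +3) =-289/294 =-0.98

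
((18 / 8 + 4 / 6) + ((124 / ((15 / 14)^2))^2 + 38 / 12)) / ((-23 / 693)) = -182025654503 / 517500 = -351740.40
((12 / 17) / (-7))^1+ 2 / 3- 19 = -6581 / 357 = -18.43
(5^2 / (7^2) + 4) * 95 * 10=209950 / 49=4284.69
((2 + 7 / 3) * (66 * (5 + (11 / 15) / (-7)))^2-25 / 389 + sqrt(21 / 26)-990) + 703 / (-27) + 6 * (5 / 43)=sqrt(546) / 26 + 249689057714626 / 553245525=451317.80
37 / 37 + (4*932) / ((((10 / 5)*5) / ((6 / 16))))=704 / 5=140.80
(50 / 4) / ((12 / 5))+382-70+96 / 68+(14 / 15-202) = 239809 / 2040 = 117.55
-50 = -50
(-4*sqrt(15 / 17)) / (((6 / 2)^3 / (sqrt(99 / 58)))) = -2*sqrt(162690) / 4437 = -0.18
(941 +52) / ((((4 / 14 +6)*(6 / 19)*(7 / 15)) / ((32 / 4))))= 8575.91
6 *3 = 18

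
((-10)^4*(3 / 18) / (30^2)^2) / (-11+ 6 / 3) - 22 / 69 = -0.32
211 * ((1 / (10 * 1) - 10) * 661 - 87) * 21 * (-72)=10577346444 / 5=2115469288.80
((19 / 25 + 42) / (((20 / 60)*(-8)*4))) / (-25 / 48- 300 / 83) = 798543 / 823750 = 0.97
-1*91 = -91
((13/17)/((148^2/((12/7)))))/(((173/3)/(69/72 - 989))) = -924807/901875296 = -0.00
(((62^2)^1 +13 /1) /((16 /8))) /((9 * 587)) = 3857 /10566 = 0.37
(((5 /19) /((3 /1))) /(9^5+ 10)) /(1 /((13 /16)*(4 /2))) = 5 /2071608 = 0.00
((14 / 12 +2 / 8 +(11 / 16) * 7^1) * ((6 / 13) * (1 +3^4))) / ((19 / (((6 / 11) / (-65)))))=-2829 / 27170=-0.10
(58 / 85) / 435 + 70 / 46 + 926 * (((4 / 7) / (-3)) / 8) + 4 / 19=-26409444 / 1300075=-20.31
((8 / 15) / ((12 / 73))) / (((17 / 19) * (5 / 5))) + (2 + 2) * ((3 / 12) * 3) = 5069 / 765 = 6.63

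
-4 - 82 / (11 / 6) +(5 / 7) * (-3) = -3917 / 77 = -50.87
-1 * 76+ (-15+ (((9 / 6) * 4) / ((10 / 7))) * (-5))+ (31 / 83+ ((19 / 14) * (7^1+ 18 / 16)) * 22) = 608715 / 4648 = 130.96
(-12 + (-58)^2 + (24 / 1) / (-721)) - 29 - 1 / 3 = 7186856 / 2163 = 3322.63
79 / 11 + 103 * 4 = 4611 / 11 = 419.18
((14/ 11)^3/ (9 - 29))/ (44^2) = -343/ 6442040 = -0.00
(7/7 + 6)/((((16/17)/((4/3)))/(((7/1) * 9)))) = 2499/4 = 624.75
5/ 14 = 0.36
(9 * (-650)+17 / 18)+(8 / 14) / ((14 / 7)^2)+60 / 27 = -245561 / 42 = -5846.69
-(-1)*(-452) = -452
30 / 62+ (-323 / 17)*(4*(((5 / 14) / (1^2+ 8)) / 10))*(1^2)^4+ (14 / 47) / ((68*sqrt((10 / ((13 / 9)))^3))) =91*sqrt(130) / 4314600+ 356 / 1953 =0.18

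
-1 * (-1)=1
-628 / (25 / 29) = -18212 / 25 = -728.48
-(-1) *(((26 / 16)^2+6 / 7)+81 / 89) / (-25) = -175751 / 996800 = -0.18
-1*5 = -5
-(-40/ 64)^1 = 5/ 8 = 0.62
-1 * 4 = -4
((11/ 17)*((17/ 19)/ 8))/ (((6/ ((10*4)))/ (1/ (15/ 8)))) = 44/ 171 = 0.26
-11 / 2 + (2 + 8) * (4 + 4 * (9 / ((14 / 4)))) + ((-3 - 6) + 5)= 1867 / 14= 133.36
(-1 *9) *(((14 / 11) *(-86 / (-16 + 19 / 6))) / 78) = -1548 / 1573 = -0.98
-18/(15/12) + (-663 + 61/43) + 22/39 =-5663374/8385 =-675.42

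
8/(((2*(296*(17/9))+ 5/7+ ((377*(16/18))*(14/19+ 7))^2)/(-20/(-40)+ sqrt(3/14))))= 0.00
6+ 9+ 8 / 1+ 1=24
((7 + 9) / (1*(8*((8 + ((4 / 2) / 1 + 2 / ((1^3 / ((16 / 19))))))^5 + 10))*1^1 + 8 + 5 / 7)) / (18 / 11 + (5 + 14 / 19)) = 57960525392 / 46534778666978211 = 0.00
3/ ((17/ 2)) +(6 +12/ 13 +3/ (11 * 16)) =7.29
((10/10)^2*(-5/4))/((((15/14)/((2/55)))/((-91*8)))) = 5096/165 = 30.88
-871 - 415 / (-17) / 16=-236497 / 272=-869.47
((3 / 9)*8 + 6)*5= 130 / 3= 43.33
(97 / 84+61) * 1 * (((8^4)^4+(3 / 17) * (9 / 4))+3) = 99931498031631984419 / 5712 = 17495010159599437.05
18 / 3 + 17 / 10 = 77 / 10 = 7.70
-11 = -11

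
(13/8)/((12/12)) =1.62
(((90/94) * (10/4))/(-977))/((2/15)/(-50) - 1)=84375/34531088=0.00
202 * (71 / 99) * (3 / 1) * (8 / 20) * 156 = 1491568 / 55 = 27119.42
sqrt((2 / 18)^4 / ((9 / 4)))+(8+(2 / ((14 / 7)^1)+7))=3890 / 243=16.01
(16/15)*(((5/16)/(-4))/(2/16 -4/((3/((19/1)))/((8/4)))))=2/1213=0.00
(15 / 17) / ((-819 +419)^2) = 3 / 544000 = 0.00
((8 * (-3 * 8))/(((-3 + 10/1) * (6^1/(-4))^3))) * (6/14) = 512/147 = 3.48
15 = 15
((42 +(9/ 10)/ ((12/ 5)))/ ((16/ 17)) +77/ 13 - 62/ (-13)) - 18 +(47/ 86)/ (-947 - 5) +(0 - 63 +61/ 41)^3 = -136563174980203109/ 586840811648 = -232709.06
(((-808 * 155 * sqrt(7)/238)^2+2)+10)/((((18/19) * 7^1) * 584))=18626121211/37215108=500.50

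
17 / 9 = 1.89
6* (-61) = -366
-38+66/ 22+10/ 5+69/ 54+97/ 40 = -10547/ 360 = -29.30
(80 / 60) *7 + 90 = 298 / 3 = 99.33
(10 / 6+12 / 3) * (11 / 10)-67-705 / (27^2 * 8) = -591827 / 9720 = -60.89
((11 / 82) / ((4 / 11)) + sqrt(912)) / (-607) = -4 * sqrt(57) / 607-121 / 199096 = -0.05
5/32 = 0.16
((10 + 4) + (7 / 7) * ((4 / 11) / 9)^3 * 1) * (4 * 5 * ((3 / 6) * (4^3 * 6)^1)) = 53760.25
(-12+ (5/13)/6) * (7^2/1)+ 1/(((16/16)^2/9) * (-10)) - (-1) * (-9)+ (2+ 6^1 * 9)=-105058/195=-538.76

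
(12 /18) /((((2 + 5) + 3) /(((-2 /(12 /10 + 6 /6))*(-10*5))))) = 100 /33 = 3.03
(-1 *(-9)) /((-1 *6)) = -3 /2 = -1.50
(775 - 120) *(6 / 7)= 3930 / 7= 561.43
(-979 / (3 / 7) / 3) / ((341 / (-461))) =287203 / 279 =1029.40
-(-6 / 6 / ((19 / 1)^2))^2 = -1 / 130321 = -0.00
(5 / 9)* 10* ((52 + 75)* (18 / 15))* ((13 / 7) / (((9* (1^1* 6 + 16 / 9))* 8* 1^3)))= 1651 / 588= 2.81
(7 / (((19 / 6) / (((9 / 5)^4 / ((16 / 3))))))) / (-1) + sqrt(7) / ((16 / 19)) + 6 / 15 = -375343 / 95000 + 19 * sqrt(7) / 16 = -0.81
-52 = -52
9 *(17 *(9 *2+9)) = 4131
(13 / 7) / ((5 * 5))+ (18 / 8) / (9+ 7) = 2407 / 11200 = 0.21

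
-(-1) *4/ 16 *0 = 0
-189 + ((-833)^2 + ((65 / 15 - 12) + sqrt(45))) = 3 * sqrt(5) + 2081077 / 3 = 693699.04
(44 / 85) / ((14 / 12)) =264 / 595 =0.44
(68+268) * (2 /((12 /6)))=336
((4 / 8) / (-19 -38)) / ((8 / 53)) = -53 / 912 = -0.06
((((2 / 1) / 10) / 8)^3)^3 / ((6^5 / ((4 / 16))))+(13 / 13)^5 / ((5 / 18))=29353417113600000001 / 8153726976000000000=3.60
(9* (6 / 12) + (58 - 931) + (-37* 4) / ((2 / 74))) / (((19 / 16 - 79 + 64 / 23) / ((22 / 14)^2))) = 282507896 / 1352939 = 208.81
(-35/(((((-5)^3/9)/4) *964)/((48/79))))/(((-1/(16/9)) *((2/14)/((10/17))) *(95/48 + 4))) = -516096/66350915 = -0.01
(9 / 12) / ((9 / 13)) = 13 / 12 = 1.08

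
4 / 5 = 0.80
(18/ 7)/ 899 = 0.00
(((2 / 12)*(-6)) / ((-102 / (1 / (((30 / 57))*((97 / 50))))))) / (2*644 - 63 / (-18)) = 95 / 12778101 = 0.00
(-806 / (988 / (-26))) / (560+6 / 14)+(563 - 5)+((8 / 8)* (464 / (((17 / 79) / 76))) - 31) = 208317173612 / 1267129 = 164400.92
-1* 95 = -95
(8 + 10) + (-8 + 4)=14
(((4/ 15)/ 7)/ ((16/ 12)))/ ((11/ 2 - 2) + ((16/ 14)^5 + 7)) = 0.00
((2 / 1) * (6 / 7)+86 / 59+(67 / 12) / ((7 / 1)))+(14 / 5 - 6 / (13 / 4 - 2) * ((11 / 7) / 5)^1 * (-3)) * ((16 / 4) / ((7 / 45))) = 33364171 / 173460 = 192.35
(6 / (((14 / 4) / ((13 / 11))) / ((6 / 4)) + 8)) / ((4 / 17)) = 1989 / 778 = 2.56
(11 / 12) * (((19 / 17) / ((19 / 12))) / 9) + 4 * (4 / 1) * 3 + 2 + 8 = 8885 / 153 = 58.07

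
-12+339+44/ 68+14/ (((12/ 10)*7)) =16795/ 51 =329.31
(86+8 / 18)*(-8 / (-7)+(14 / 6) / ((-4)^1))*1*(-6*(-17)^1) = 310811 / 63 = 4933.51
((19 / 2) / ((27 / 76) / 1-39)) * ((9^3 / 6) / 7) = -29241 / 6853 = -4.27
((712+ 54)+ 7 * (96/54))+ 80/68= 119282/153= 779.62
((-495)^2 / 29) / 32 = 245025 / 928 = 264.04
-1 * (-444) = 444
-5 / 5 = -1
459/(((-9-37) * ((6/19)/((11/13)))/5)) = -159885/1196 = -133.68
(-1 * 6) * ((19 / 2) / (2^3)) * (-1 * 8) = 57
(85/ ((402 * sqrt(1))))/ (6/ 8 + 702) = 0.00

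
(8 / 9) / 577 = 8 / 5193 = 0.00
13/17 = 0.76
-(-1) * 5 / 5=1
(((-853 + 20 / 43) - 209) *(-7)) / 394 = 18.86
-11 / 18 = -0.61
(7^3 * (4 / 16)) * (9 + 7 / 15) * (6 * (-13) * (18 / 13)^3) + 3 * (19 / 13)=-142022991 / 845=-168074.55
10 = 10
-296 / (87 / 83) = -282.39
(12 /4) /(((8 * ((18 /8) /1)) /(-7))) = -1.17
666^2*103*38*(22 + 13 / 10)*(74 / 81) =184774444744 / 5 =36954888948.80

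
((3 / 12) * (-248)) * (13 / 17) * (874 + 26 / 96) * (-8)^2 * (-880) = 2334504721.57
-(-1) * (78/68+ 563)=19181/34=564.15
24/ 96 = 1/ 4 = 0.25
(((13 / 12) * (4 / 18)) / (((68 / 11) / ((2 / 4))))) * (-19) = -2717 / 7344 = -0.37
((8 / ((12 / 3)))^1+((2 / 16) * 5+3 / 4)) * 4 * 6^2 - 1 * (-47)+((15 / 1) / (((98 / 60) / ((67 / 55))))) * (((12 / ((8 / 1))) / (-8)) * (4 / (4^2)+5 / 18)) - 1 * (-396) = 16004297 / 17248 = 927.89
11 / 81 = 0.14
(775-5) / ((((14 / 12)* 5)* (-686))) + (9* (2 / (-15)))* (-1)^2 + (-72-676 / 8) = -157.89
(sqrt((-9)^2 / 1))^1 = 9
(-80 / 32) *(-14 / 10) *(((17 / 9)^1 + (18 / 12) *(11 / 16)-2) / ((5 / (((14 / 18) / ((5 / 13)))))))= 33761 / 25920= 1.30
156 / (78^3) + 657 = 1998595 / 3042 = 657.00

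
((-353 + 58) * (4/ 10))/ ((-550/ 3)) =177/ 275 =0.64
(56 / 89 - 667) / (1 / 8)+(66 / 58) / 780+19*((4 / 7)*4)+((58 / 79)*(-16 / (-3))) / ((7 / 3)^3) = -96141436217157 / 18183712820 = -5287.23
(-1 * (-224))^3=11239424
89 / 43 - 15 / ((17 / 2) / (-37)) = 49243 / 731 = 67.36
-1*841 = -841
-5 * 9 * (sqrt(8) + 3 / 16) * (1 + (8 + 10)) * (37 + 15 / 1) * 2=-177840 * sqrt(2)-33345 / 2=-268176.24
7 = 7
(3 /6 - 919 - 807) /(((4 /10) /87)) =-1501185 /4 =-375296.25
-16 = -16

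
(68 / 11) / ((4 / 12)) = 204 / 11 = 18.55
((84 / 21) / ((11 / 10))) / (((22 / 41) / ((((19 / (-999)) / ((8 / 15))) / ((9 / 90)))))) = -97375 / 40293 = -2.42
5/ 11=0.45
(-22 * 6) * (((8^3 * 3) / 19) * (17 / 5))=-3446784 / 95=-36281.94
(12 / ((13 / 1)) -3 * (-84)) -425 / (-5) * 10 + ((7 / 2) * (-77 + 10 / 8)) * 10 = -1548.33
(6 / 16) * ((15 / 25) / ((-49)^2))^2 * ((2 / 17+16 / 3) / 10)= 0.00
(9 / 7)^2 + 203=10028 / 49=204.65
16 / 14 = 8 / 7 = 1.14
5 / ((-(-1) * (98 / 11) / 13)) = 715 / 98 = 7.30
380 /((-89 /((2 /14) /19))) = -20 /623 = -0.03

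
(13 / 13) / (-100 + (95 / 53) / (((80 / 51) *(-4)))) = -3392 / 340169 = -0.01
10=10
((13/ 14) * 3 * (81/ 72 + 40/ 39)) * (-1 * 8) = -671/ 14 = -47.93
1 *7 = 7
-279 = -279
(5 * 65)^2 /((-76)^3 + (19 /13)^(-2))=-38130625 /158470167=-0.24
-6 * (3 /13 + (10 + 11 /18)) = -2537 /39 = -65.05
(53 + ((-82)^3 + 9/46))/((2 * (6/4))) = -25360481/138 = -183771.60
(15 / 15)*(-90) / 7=-90 / 7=-12.86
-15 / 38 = -0.39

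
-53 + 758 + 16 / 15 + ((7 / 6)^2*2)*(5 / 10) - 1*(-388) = 1095.43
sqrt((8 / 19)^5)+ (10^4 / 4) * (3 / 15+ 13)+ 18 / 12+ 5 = 128 * sqrt(38) / 6859+ 66013 / 2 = 33006.62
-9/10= -0.90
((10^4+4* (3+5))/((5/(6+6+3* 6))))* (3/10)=90288/5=18057.60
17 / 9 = 1.89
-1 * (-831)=831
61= 61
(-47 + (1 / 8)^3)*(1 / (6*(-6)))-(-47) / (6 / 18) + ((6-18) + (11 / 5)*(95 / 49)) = 40513349 / 301056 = 134.57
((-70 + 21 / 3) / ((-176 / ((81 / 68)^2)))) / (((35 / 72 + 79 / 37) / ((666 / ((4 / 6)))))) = 137505575781 / 710366624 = 193.57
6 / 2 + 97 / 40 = 217 / 40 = 5.42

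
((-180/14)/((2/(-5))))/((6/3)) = 16.07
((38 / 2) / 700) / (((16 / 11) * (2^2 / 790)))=16511 / 4480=3.69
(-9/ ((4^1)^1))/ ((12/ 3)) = -9/ 16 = -0.56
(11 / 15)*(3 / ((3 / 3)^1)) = 11 / 5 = 2.20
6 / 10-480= -2397 / 5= -479.40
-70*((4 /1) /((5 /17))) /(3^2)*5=-4760 /9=-528.89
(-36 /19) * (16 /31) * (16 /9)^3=-5.49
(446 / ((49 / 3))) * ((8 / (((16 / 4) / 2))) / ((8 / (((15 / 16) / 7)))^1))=10035 / 5488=1.83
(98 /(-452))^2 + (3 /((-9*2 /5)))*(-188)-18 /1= 21254819 /153228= 138.71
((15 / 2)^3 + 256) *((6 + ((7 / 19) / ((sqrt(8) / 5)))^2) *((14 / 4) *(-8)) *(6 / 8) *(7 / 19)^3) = -724714855557 / 158470336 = -4573.19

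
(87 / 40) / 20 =87 / 800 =0.11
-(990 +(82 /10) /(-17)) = -84109 /85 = -989.52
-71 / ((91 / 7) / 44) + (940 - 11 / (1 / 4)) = 8524 / 13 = 655.69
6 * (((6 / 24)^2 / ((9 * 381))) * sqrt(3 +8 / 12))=sqrt(33) / 27432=0.00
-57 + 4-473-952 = -1478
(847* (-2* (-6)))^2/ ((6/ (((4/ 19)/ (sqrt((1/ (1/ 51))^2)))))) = 71074.58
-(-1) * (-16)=-16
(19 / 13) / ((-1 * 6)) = -19 / 78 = -0.24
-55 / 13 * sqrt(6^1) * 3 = -165 * sqrt(6) / 13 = -31.09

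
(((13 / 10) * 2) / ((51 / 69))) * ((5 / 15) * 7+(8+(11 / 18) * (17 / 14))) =834509 / 21420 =38.96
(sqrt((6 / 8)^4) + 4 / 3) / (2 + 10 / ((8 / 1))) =7 / 12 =0.58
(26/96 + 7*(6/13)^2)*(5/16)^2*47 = 8.09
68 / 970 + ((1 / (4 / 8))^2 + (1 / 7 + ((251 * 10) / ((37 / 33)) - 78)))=271939091 / 125615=2164.86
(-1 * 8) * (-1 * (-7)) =-56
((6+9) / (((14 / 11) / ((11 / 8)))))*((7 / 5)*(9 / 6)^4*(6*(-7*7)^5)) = -24916859239041 / 128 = -194662962805.01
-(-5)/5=1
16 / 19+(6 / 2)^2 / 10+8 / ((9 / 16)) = 27299 / 1710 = 15.96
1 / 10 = 0.10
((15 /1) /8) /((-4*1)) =-15 /32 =-0.47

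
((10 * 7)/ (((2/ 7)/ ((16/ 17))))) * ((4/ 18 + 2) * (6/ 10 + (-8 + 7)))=-31360/ 153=-204.97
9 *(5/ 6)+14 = 43/ 2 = 21.50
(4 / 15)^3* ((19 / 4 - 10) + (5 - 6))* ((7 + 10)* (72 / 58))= -1088 / 435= -2.50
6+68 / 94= 316 / 47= 6.72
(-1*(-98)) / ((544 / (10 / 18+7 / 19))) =3871 / 23256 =0.17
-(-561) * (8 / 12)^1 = 374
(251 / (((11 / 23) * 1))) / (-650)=-5773 / 7150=-0.81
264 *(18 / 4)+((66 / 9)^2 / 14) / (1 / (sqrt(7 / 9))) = 242 *sqrt(7) / 189+1188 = 1191.39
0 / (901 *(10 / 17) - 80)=0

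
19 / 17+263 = 4490 / 17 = 264.12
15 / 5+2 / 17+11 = 240 / 17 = 14.12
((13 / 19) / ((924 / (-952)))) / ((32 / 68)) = -3757 / 2508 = -1.50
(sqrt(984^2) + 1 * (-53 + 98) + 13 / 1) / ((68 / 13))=6773 / 34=199.21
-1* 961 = -961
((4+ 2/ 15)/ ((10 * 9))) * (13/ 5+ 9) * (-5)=-1798/ 675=-2.66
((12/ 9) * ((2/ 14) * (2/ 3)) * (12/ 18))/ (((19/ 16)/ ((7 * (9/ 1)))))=256/ 57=4.49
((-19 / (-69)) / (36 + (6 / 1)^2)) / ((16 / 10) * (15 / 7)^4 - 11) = 45619 / 271198152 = 0.00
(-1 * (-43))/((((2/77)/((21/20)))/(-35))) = -486717/8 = -60839.62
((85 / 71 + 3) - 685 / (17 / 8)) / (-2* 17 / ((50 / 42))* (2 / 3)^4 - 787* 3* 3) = 259209450 / 5775293431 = 0.04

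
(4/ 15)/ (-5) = -4/ 75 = -0.05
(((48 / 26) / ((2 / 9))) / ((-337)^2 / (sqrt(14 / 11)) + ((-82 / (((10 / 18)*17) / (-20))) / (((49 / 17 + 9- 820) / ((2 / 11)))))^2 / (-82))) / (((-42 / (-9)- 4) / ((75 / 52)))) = 5160188599612976160 / 156305332655748656812542939368839 + 4497600596017570530218191935*sqrt(154) / 312610665311497313625085878737678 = 0.00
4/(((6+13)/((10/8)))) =5/19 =0.26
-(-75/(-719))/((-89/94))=7050/63991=0.11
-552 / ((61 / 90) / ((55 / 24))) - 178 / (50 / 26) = -2987404 / 1525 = -1958.95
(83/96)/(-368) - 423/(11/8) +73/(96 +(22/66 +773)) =-19481471923/63343104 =-307.55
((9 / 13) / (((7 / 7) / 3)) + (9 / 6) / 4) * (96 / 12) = 255 / 13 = 19.62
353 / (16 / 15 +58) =5295 / 886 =5.98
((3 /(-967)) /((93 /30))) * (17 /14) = -255 /209839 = -0.00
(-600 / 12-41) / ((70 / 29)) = -377 / 10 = -37.70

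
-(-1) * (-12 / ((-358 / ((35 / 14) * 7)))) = 105 / 179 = 0.59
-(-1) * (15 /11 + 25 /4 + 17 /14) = 2719 /308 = 8.83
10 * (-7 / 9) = -70 / 9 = -7.78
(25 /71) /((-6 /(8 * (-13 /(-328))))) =-325 /17466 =-0.02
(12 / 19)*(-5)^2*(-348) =-104400 / 19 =-5494.74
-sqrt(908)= -2 * sqrt(227)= -30.13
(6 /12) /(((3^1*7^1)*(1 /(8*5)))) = 20 /21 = 0.95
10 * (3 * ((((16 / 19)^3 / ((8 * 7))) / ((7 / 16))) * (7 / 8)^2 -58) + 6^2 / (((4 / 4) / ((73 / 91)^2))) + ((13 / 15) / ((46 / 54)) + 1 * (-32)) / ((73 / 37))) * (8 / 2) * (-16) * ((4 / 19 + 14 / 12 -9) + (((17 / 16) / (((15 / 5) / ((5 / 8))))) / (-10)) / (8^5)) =-289339723545334559060381 / 356245239787487232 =-812192.53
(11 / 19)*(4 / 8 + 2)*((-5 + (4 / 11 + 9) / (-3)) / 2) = -335 / 57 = -5.88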